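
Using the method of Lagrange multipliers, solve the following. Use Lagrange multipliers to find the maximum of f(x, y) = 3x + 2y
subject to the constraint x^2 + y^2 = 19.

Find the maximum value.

Set up Lagrange conditions: grad f = lambda * grad g
  3 = 2*lambda*x
  2 = 2*lambda*y
From these: x/y = 3/2, so x = 3t, y = 2t for some t.
Substitute into constraint: (3t)^2 + (2t)^2 = 19
  t^2 * 13 = 19
  t = sqrt(19/13)
Maximum = 3*x + 2*y = (3^2 + 2^2)*t = 13 * sqrt(19/13) = sqrt(247)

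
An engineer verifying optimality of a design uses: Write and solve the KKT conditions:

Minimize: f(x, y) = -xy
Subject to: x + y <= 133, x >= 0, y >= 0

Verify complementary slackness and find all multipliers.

Problem: min -xy s.t. x + y <= 133 (multiplier lambda), x >= 0 (mu_x), y >= 0 (mu_y)
KKT stationarity: -y + lambda - mu_x = 0, -x + lambda - mu_y = 0, with lambda, mu_x, mu_y >= 0
Complementary slackness: lambda*(x + y - 133) = 0, mu_x*x = 0, mu_y*y = 0
If lambda = 0: y = -mu_x <= 0 and x = -mu_y <= 0 force x = y = 0 with f = 0; but x = y = 133/2 is feasible with f = -17689/4 < 0, so this is not the minimum. Hence lambda > 0 and x + y = 133.
Try x > 0, y > 0 (so mu_x = mu_y = 0): y = lambda, x = lambda => x = y = lambda
x + y = 133 => 2*lambda = 133 => lambda = 133/2
x* = y* = 133/2 > 0, consistent with mu_x = mu_y = 0.
(Any feasible point with x = 0 or y = 0 has f = 0 > -17689/4, so the minimum is not on those boundaries.)
min(-xy) = -17689/4 (i.e. max xy = 17689/4)
Multipliers: lambda = 133/2, mu_x = 0, mu_y = 0
Complementary slackness: lambda*(x + y - 133) = 133/2*(133/2 + 133/2 - 133) = 0, mu_x*x = 0*133/2 = 0, mu_y*y = 0*133/2 = 0. Satisfied.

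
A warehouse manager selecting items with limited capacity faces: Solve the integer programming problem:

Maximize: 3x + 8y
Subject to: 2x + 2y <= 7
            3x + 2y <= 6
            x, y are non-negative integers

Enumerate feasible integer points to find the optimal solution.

Constraint 1: 2x + 2y <= 7
Constraint 2: 3x + 2y <= 6
Feasible x range (need y >= 0): 0 <= x <= min(7/2, 6/3) => x in {0, ..., 2}.
Enumerate feasible integer points row by row (the coefficient of y is 8 > 0, so for each x the largest feasible y gives the best value):
  x = 0: y <= min((7 - 2*0)/2, (6 - 3*0)/2) => y in {0, ..., 3}; best 3*0 + 8*3 = 24
  x = 1: y <= min((7 - 2*1)/2, (6 - 3*1)/2) => y in {0, ..., 1}; best 3*1 + 8*1 = 11
  x = 2: y <= min((7 - 2*2)/2, (6 - 3*2)/2) => y in {0}; best 3*2 + 8*0 = 6
The maximum 3x + 8y = 24 is achieved at x = 0, y = 3.
Check: 2*0 + 2*3 = 6 <= 7 and 3*0 + 2*3 = 6 <= 6.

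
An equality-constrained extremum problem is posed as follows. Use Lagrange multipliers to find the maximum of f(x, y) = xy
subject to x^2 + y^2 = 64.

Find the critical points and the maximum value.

Lagrange conditions: y = 2*lambda*x and x = 2*lambda*y
If x = 0 then y = 0, violating the constraint, so x, y != 0.
Dividing: y/x = x/y => x^2 = y^2 => y = x or y = -x
Constraint: 2x^2 = 64 => x^2 = 32 => x = +/-sqrt(32)
Critical points: (sqrt(32), sqrt(32)), (-sqrt(32), -sqrt(32)), (sqrt(32), -sqrt(32)), (-sqrt(32), sqrt(32))
  y = x:  xy = x^2 = 32  at (sqrt(32), sqrt(32)) and (-sqrt(32), -sqrt(32))
  y = -x: xy = -x^2 = -32 at (sqrt(32), -sqrt(32)) and (-sqrt(32), sqrt(32))
Maximum xy = 32 at (sqrt(32), sqrt(32)) and (-sqrt(32), -sqrt(32))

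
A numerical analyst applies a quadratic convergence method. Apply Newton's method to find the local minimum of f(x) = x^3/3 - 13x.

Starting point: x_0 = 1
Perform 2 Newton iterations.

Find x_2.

f(x) = x^3/3 - 13x
f'(x) = x^2 - 13, f''(x) = 2x
Newton update: x_{n+1} = x_n - (x_n^2 - 13)/(2*x_n)
Step 1: x_0 = 1, f'=-12, f''=2, x_1 = 7
Step 2: x_1 = 7, f'=36, f''=14, x_2 = 31/7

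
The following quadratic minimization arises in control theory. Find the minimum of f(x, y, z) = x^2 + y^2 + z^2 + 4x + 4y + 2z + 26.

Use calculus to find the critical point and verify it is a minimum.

f(x,y,z) = x^2 + y^2 + z^2 + 4x + 4y + 2z + 26
df/dx = 2x + (4) = 0 => x = -2
df/dy = 2y + (4) = 0 => y = -2
df/dz = 2z + (2) = 0 => z = -1
f(-2,-2,-1) = 1*(-2)^2 + 1*(-2)^2 + 1*(-1)^2 + 4*(-2) + 4*(-2) + 2*(-1) + 26 = 17
Hessian is diagonal with entries 2, 2, 2 > 0, confirmed minimum.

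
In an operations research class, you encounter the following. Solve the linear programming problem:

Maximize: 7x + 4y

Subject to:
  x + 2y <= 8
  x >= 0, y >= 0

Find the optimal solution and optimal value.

The feasible region has vertices at [(0, 0), (8, 0), (0, 4)].
Checking objective 7x + 4y at each vertex:
  (0, 0): 7*0 + 4*0 = 0
  (8, 0): 7*8 + 4*0 = 56
  (0, 4): 7*0 + 4*4 = 16
Maximum is 56 at (8, 0).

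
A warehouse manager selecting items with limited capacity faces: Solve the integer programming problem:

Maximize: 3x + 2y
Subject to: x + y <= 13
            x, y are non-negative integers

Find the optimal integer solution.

Objective: 3x + 2y, constraint: x + y <= 13
Coefficient of x is 3 >= coefficient of y is 2, so allocate the entire budget to x.
Optimal: x = 13, y = 0, value = 39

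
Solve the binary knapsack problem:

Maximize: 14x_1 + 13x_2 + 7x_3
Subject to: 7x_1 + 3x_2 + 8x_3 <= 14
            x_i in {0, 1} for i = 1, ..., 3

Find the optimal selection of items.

Items: item 1 (v=14, w=7), item 2 (v=13, w=3), item 3 (v=7, w=8)
Capacity: 14
Checking all 8 subsets (w = total weight, v = total value):
  {}: w = 0, v = 0
  {1}: w = 7, v = 14
  {2}: w = 3, v = 13
  {3}: w = 8, v = 7
  {1, 2}: w = 10, v = 27
  {1, 3}: w = 15 > 14, infeasible
  {2, 3}: w = 11, v = 20
  {1, 2, 3}: w = 18 > 14, infeasible
Best feasible subset: items [1, 2]
Total weight: 10 <= 14, total value: 27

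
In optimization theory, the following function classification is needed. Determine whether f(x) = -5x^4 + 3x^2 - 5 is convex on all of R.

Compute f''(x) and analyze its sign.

f(x) = -5x^4 + 3x^2 - 5
f'(x) = -20x^3 + 6x
f''(x) = -60x^2 + 6
f''(x) = -60x^2 + 6 -> -inf as |x| -> inf
Therefore, f is not globally convex on R.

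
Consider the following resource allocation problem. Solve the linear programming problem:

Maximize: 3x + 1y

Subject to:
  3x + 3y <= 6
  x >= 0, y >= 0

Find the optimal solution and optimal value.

The feasible region has vertices at [(0, 0), (2, 0), (0, 2)].
Checking objective 3x + 1y at each vertex:
  (0, 0): 3*0 + 1*0 = 0
  (2, 0): 3*2 + 1*0 = 6
  (0, 2): 3*0 + 1*2 = 2
Maximum is 6 at (2, 0).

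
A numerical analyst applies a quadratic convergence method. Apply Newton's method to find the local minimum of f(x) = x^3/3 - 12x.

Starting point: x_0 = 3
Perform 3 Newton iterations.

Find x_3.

f(x) = x^3/3 - 12x
f'(x) = x^2 - 12, f''(x) = 2x
Newton update: x_{n+1} = x_n - (x_n^2 - 12)/(2*x_n)
Step 1: x_0 = 3, f'=-3, f''=6, x_1 = 7/2
Step 2: x_1 = 7/2, f'=1/4, f''=7, x_2 = 97/28
Step 3: x_2 = 97/28, f'=1/784, f''=97/14, x_3 = 18817/5432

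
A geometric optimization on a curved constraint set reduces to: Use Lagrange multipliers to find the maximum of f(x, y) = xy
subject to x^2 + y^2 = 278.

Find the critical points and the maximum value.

Lagrange conditions: y = 2*lambda*x and x = 2*lambda*y
If x = 0 then y = 0, violating the constraint, so x, y != 0.
Dividing: y/x = x/y => x^2 = y^2 => y = x or y = -x
Constraint: 2x^2 = 278 => x^2 = 139 => x = +/-sqrt(139)
Critical points: (sqrt(139), sqrt(139)), (-sqrt(139), -sqrt(139)), (sqrt(139), -sqrt(139)), (-sqrt(139), sqrt(139))
  y = x:  xy = x^2 = 139  at (sqrt(139), sqrt(139)) and (-sqrt(139), -sqrt(139))
  y = -x: xy = -x^2 = -139 at (sqrt(139), -sqrt(139)) and (-sqrt(139), sqrt(139))
Maximum xy = 139 at (sqrt(139), sqrt(139)) and (-sqrt(139), -sqrt(139))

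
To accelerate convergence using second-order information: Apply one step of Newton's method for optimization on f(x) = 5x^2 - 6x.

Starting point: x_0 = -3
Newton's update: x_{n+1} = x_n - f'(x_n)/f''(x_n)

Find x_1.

f(x) = 5x^2 - 6x
f'(x) = 10x + (-6), f''(x) = 10
Newton step: x_1 = x_0 - f'(x_0)/f''(x_0)
f'(-3) = -36
x_1 = -3 - -36/10 = 3/5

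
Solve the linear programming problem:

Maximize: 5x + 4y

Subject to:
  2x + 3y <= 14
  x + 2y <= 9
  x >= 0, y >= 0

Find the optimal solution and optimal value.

Feasible vertices: (0, 0), (0, 9/2), (1, 4), (7, 0)
Objective 5x + 4y at each:
  (0, 0): 0
  (0, 9/2): 18
  (1, 4): 21
  (7, 0): 35
Maximum is 35 at (7, 0).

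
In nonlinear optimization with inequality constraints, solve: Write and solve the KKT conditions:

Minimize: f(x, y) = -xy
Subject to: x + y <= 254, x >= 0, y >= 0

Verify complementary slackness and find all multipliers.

Problem: min -xy s.t. x + y <= 254 (multiplier lambda), x >= 0 (mu_x), y >= 0 (mu_y)
KKT stationarity: -y + lambda - mu_x = 0, -x + lambda - mu_y = 0, with lambda, mu_x, mu_y >= 0
Complementary slackness: lambda*(x + y - 254) = 0, mu_x*x = 0, mu_y*y = 0
If lambda = 0: y = -mu_x <= 0 and x = -mu_y <= 0 force x = y = 0 with f = 0; but x = y = 127 is feasible with f = -16129 < 0, so this is not the minimum. Hence lambda > 0 and x + y = 254.
Try x > 0, y > 0 (so mu_x = mu_y = 0): y = lambda, x = lambda => x = y = lambda
x + y = 254 => 2*lambda = 254 => lambda = 127
x* = y* = 127 > 0, consistent with mu_x = mu_y = 0.
(Any feasible point with x = 0 or y = 0 has f = 0 > -16129, so the minimum is not on those boundaries.)
min(-xy) = -16129 (i.e. max xy = 16129)
Multipliers: lambda = 127, mu_x = 0, mu_y = 0
Complementary slackness: lambda*(x + y - 254) = 127*(127 + 127 - 254) = 0, mu_x*x = 0*127 = 0, mu_y*y = 0*127 = 0. Satisfied.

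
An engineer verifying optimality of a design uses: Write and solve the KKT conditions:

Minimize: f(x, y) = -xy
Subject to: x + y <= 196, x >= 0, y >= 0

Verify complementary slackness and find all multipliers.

Problem: min -xy s.t. x + y <= 196 (multiplier lambda), x >= 0 (mu_x), y >= 0 (mu_y)
KKT stationarity: -y + lambda - mu_x = 0, -x + lambda - mu_y = 0, with lambda, mu_x, mu_y >= 0
Complementary slackness: lambda*(x + y - 196) = 0, mu_x*x = 0, mu_y*y = 0
If lambda = 0: y = -mu_x <= 0 and x = -mu_y <= 0 force x = y = 0 with f = 0; but x = y = 98 is feasible with f = -9604 < 0, so this is not the minimum. Hence lambda > 0 and x + y = 196.
Try x > 0, y > 0 (so mu_x = mu_y = 0): y = lambda, x = lambda => x = y = lambda
x + y = 196 => 2*lambda = 196 => lambda = 98
x* = y* = 98 > 0, consistent with mu_x = mu_y = 0.
(Any feasible point with x = 0 or y = 0 has f = 0 > -9604, so the minimum is not on those boundaries.)
min(-xy) = -9604 (i.e. max xy = 9604)
Multipliers: lambda = 98, mu_x = 0, mu_y = 0
Complementary slackness: lambda*(x + y - 196) = 98*(98 + 98 - 196) = 0, mu_x*x = 0*98 = 0, mu_y*y = 0*98 = 0. Satisfied.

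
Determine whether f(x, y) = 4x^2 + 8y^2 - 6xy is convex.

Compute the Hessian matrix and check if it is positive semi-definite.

f(x,y) = 4x^2 + 8y^2 - 6xy
Hessian H = [[8, -6], [-6, 16]]
trace(H) = 24, det(H) = 92
Eigenvalues: (24 +/- sqrt(208)) / 2 = 19.21, 4.789
Since both eigenvalues > 0, f is convex.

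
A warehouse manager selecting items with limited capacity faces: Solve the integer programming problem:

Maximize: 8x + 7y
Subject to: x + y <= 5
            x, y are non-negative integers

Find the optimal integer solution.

Objective: 8x + 7y, constraint: x + y <= 5
Coefficient of x is 8 >= coefficient of y is 7, so allocate the entire budget to x.
Optimal: x = 5, y = 0, value = 40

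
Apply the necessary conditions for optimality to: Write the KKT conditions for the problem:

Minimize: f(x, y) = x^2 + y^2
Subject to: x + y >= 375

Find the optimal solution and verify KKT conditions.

KKT conditions for min x^2 + y^2 s.t. x + y >= 375:
Stationarity: 2x = mu, 2y = mu
So x = y = mu/2.
Complementary slackness: mu*(x + y - 375) = 0
Primal feasibility: x + y >= 375; dual feasibility: mu >= 0
If mu = 0 then x = y = 0, but 0 + 0 < 375 is infeasible, so the constraint is active.
Constraint active: x + y = 2*(mu/2) = 375 => mu = 375
x = y = 375/2, f = 140625/2
Verify: stationarity 2*(375/2) = 375 = mu; primal 375/2 + 375/2 = 375 >= 375; dual mu = 375 >= 0; complementary slackness 375*(375 - 375) = 0. All KKT conditions hold.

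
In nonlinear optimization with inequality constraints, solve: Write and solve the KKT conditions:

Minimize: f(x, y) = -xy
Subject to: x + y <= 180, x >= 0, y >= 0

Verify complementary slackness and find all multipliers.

Problem: min -xy s.t. x + y <= 180 (multiplier lambda), x >= 0 (mu_x), y >= 0 (mu_y)
KKT stationarity: -y + lambda - mu_x = 0, -x + lambda - mu_y = 0, with lambda, mu_x, mu_y >= 0
Complementary slackness: lambda*(x + y - 180) = 0, mu_x*x = 0, mu_y*y = 0
If lambda = 0: y = -mu_x <= 0 and x = -mu_y <= 0 force x = y = 0 with f = 0; but x = y = 90 is feasible with f = -8100 < 0, so this is not the minimum. Hence lambda > 0 and x + y = 180.
Try x > 0, y > 0 (so mu_x = mu_y = 0): y = lambda, x = lambda => x = y = lambda
x + y = 180 => 2*lambda = 180 => lambda = 90
x* = y* = 90 > 0, consistent with mu_x = mu_y = 0.
(Any feasible point with x = 0 or y = 0 has f = 0 > -8100, so the minimum is not on those boundaries.)
min(-xy) = -8100 (i.e. max xy = 8100)
Multipliers: lambda = 90, mu_x = 0, mu_y = 0
Complementary slackness: lambda*(x + y - 180) = 90*(90 + 90 - 180) = 0, mu_x*x = 0*90 = 0, mu_y*y = 0*90 = 0. Satisfied.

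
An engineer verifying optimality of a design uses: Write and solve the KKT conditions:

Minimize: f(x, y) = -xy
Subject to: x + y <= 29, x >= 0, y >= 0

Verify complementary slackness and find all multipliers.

Problem: min -xy s.t. x + y <= 29 (multiplier lambda), x >= 0 (mu_x), y >= 0 (mu_y)
KKT stationarity: -y + lambda - mu_x = 0, -x + lambda - mu_y = 0, with lambda, mu_x, mu_y >= 0
Complementary slackness: lambda*(x + y - 29) = 0, mu_x*x = 0, mu_y*y = 0
If lambda = 0: y = -mu_x <= 0 and x = -mu_y <= 0 force x = y = 0 with f = 0; but x = y = 29/2 is feasible with f = -841/4 < 0, so this is not the minimum. Hence lambda > 0 and x + y = 29.
Try x > 0, y > 0 (so mu_x = mu_y = 0): y = lambda, x = lambda => x = y = lambda
x + y = 29 => 2*lambda = 29 => lambda = 29/2
x* = y* = 29/2 > 0, consistent with mu_x = mu_y = 0.
(Any feasible point with x = 0 or y = 0 has f = 0 > -841/4, so the minimum is not on those boundaries.)
min(-xy) = -841/4 (i.e. max xy = 841/4)
Multipliers: lambda = 29/2, mu_x = 0, mu_y = 0
Complementary slackness: lambda*(x + y - 29) = 29/2*(29/2 + 29/2 - 29) = 0, mu_x*x = 0*29/2 = 0, mu_y*y = 0*29/2 = 0. Satisfied.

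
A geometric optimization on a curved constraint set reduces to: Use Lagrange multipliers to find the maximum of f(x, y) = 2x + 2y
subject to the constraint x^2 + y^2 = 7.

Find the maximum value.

Set up Lagrange conditions: grad f = lambda * grad g
  2 = 2*lambda*x
  2 = 2*lambda*y
From these: x/y = 2/2, so x = 2t, y = 2t for some t.
Substitute into constraint: (2t)^2 + (2t)^2 = 7
  t^2 * 8 = 7
  t = sqrt(7/8)
Maximum = 2*x + 2*y = (2^2 + 2^2)*t = 8 * sqrt(7/8) = sqrt(56)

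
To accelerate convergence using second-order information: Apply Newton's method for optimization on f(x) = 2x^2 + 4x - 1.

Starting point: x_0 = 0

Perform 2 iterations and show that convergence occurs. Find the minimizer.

f(x) = 2x^2 + 4x - 1, f'(x) = 4x + (4), f''(x) = 4
Step 1: f'(0) = 4, x_1 = 0 - 4/4 = -1
Step 2: f'(-1) = 0, x_2 = -1 (converged)
Newton's method converges in 1 step for quadratics.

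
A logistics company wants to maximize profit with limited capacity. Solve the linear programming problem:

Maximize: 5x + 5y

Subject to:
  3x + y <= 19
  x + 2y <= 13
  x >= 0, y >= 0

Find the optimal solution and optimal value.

Feasible vertices: (0, 0), (0, 13/2), (5, 4), (19/3, 0)
Objective 5x + 5y at each:
  (0, 0): 0
  (0, 13/2): 65/2
  (5, 4): 45
  (19/3, 0): 95/3
Maximum is 45 at (5, 4).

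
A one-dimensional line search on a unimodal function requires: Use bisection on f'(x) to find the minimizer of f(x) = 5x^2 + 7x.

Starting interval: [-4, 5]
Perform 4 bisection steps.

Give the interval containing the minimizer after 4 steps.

Finding critical point of f(x) = 5x^2 + 7x using bisection on f'(x) = 10x + 7.
f'(x) = 0 when x = -7/10.
Starting interval: [-4, 5]
Step 1: mid = 1/2, f'(mid) = 12, new interval = [-4, 1/2]
Step 2: mid = -7/4, f'(mid) = -21/2, new interval = [-7/4, 1/2]
Step 3: mid = -5/8, f'(mid) = 3/4, new interval = [-7/4, -5/8]
Step 4: mid = -19/16, f'(mid) = -39/8, new interval = [-19/16, -5/8]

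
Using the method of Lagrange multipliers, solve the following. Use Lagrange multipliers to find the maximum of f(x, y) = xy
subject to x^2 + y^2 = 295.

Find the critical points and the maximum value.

Lagrange conditions: y = 2*lambda*x and x = 2*lambda*y
If x = 0 then y = 0, violating the constraint, so x, y != 0.
Dividing: y/x = x/y => x^2 = y^2 => y = x or y = -x
Constraint: 2x^2 = 295 => x^2 = 295/2 => x = +/-sqrt(295/2)
Critical points: (sqrt(295/2), sqrt(295/2)), (-sqrt(295/2), -sqrt(295/2)), (sqrt(295/2), -sqrt(295/2)), (-sqrt(295/2), sqrt(295/2))
  y = x:  xy = x^2 = 295/2  at (sqrt(295/2), sqrt(295/2)) and (-sqrt(295/2), -sqrt(295/2))
  y = -x: xy = -x^2 = -295/2 at (sqrt(295/2), -sqrt(295/2)) and (-sqrt(295/2), sqrt(295/2))
Maximum xy = 295/2 at (sqrt(295/2), sqrt(295/2)) and (-sqrt(295/2), -sqrt(295/2))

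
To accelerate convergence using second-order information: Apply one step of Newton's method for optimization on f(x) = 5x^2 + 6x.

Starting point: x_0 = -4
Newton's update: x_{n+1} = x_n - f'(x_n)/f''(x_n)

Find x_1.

f(x) = 5x^2 + 6x
f'(x) = 10x + (6), f''(x) = 10
Newton step: x_1 = x_0 - f'(x_0)/f''(x_0)
f'(-4) = -34
x_1 = -4 - -34/10 = -3/5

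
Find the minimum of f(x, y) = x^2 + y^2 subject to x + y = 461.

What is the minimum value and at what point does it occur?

Substitute y = 461 - x into f(x,y) = x^2 + y^2:
g(x) = x^2 + (461 - x)^2 = 2x^2 - 922x + 212521
g'(x) = 4x - 922 = 0  =>  x = 461/2
y = 461 - 461/2 = 461/2
Minimum value = (461/2)^2 + (461/2)^2 = 212521/2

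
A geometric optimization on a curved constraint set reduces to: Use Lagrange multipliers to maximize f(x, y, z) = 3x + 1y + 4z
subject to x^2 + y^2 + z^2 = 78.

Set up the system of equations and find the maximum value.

Lagrange conditions: 3 = 2*lambda*x, 1 = 2*lambda*y, 4 = 2*lambda*z
So x:3 = y:1 = z:4, i.e. x = 3t, y = 1t, z = 4t
Constraint: t^2*(3^2 + 1^2 + 4^2) = 78
  t^2 * 26 = 78  =>  t = sqrt(3)
Maximum = 3*3t + 1*1t + 4*4t = 26*sqrt(3) = sqrt(2028)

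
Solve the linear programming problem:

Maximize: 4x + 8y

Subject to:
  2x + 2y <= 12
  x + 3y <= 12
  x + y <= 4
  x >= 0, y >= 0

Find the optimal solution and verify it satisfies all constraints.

Feasible vertices: (0, 0), (0, 4), (4, 0)
Objective 4x + 8y at each vertex:
  (0, 0): 0
  (0, 4): 32
  (4, 0): 16
Maximum is 32 at (0, 4).
Verify constraints at (x, y) = (0, 4):
  2*0 + 2*4 = 8 <= 12
  1*0 + 3*4 = 12 <= 12 (active)
  1*0 + 1*4 = 4 <= 4 (active)
  x = 0 >= 0, y = 4 >= 0. All constraints satisfied.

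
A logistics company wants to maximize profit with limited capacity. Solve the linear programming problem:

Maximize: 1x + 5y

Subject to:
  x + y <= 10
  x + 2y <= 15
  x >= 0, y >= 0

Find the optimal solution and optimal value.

Feasible vertices: (0, 0), (0, 15/2), (5, 5), (10, 0)
Objective 1x + 5y at each:
  (0, 0): 0
  (0, 15/2): 75/2
  (5, 5): 30
  (10, 0): 10
Maximum is 75/2 at (0, 15/2).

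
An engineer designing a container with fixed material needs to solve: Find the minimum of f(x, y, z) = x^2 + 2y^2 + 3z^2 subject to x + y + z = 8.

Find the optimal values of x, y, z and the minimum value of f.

Using Lagrange multipliers on f = x^2 + 2y^2 + 3z^2 with constraint x + y + z = 8:
Conditions: 2*1*x = lambda, 2*2*y = lambda, 2*3*z = lambda
So x = lambda/2, y = lambda/4, z = lambda/6
Substituting into constraint: lambda * (11/12) = 8
lambda = 96/11
x = 48/11, y = 24/11, z = 16/11
Minimum value = 384/11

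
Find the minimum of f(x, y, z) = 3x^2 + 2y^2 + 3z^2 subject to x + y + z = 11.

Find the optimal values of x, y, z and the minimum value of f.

Using Lagrange multipliers on f = 3x^2 + 2y^2 + 3z^2 with constraint x + y + z = 11:
Conditions: 2*3*x = lambda, 2*2*y = lambda, 2*3*z = lambda
So x = lambda/6, y = lambda/4, z = lambda/6
Substituting into constraint: lambda * (7/12) = 11
lambda = 132/7
x = 22/7, y = 33/7, z = 22/7
Minimum value = 726/7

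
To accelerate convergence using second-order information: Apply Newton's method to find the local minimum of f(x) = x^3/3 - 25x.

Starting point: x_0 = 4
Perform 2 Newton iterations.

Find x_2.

f(x) = x^3/3 - 25x
f'(x) = x^2 - 25, f''(x) = 2x
Newton update: x_{n+1} = x_n - (x_n^2 - 25)/(2*x_n)
Step 1: x_0 = 4, f'=-9, f''=8, x_1 = 41/8
Step 2: x_1 = 41/8, f'=81/64, f''=41/4, x_2 = 3281/656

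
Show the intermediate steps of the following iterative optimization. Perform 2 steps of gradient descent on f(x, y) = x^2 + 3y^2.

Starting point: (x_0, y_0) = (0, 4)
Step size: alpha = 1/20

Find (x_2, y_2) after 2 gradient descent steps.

f(x,y) = x^2 + 3y^2
grad_x = 2x + 0y, grad_y = 6y + 0x
Step 1: grad = (0, 24), (0, 14/5)
Step 2: grad = (0, 84/5), (0, 49/25)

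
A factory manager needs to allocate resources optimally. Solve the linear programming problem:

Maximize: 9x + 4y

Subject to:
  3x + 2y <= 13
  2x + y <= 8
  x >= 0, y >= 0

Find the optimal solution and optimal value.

Feasible vertices: (0, 0), (0, 13/2), (3, 2), (4, 0)
Objective 9x + 4y at each:
  (0, 0): 0
  (0, 13/2): 26
  (3, 2): 35
  (4, 0): 36
Maximum is 36 at (4, 0).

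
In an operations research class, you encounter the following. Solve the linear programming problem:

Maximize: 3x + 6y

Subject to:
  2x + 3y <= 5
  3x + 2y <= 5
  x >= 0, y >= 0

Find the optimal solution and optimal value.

Feasible vertices: (0, 0), (0, 5/3), (1, 1), (5/3, 0)
Objective 3x + 6y at each:
  (0, 0): 0
  (0, 5/3): 10
  (1, 1): 9
  (5/3, 0): 5
Maximum is 10 at (0, 5/3).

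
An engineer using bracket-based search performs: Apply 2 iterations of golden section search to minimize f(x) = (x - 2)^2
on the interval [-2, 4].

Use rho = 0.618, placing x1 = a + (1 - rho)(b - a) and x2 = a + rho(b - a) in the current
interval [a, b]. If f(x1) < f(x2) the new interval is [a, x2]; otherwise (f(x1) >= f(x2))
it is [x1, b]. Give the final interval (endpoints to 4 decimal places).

Golden section search for min of f(x) = (x - 2)^2 on [-2, 4].
Each step: x1 = a + (1 - rho)(b - a), x2 = a + rho(b - a); if f(x1) < f(x2) keep [a, x2], otherwise keep [x1, b].
Step 1: [-2.0000, 4.0000], x1=0.2920 (f=2.9173), x2=1.7080 (f=0.0853); f(x1) > f(x2) => keep [0.2920, 4.0000]
Step 2: [0.2920, 4.0000], x1=1.7085 (f=0.0850), x2=2.5835 (f=0.3405); f(x1) < f(x2) => keep [0.2920, 2.5835]
Final interval: [0.2920, 2.5835]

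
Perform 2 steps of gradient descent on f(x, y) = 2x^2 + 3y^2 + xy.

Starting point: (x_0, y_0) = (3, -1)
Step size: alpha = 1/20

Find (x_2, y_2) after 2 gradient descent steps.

f(x,y) = 2x^2 + 3y^2 + xy
grad_x = 4x + 1y, grad_y = 6y + 1x
Step 1: grad = (11, -3), (49/20, -17/20)
Step 2: grad = (179/20, -53/20), (801/400, -287/400)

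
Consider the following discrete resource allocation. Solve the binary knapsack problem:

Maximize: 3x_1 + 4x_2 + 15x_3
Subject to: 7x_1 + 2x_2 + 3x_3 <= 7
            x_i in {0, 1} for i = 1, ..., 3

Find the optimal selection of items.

Items: item 1 (v=3, w=7), item 2 (v=4, w=2), item 3 (v=15, w=3)
Capacity: 7
Checking all 8 subsets (w = total weight, v = total value):
  {}: w = 0, v = 0
  {1}: w = 7, v = 3
  {2}: w = 2, v = 4
  {3}: w = 3, v = 15
  {1, 2}: w = 9 > 7, infeasible
  {1, 3}: w = 10 > 7, infeasible
  {2, 3}: w = 5, v = 19
  {1, 2, 3}: w = 12 > 7, infeasible
Best feasible subset: items [2, 3]
Total weight: 5 <= 7, total value: 19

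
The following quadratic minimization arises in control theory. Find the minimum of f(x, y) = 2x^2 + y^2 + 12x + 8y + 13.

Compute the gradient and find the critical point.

f(x,y) = 2x^2 + y^2 + 12x + 8y + 13
df/dx = 4x + (12) = 0  =>  x = -3
df/dy = 2y + (8) = 0  =>  y = -4
f(-3, -4) = 2*(-3)^2 + 1*(-4)^2 + 12*(-3) + 8*(-4) + 13 = -21
Hessian is diagonal with entries 4, 2 > 0, so this is a minimum.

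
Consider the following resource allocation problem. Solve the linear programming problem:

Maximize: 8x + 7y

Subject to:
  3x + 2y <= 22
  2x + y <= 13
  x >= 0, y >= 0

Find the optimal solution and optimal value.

Feasible vertices: (0, 0), (0, 11), (4, 5), (13/2, 0)
Objective 8x + 7y at each:
  (0, 0): 0
  (0, 11): 77
  (4, 5): 67
  (13/2, 0): 52
Maximum is 77 at (0, 11).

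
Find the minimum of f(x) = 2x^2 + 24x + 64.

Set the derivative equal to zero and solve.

f(x) = 2x^2 + 24x + 64
f'(x) = 4x + (24) = 0
x = -24/4 = -6
f(-6) = -8
Since f''(x) = 4 > 0, this is a minimum.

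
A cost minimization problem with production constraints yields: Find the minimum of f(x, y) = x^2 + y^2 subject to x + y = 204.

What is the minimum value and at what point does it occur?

Substitute y = 204 - x into f(x,y) = x^2 + y^2:
g(x) = x^2 + (204 - x)^2 = 2x^2 - 408x + 41616
g'(x) = 4x - 408 = 0  =>  x = 102
y = 204 - 102 = 102
Minimum value = 102^2 + 102^2 = 20808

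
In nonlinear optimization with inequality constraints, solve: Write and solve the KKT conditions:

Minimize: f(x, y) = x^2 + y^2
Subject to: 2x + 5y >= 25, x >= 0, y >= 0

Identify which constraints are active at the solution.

KKT conditions for min x^2 + y^2 s.t. 2x + 5y >= 25, x >= 0, y >= 0:
Stationarity: 2x = mu*2 + mu_x, 2y = mu*5 + mu_y, with mu, mu_x, mu_y >= 0
Complementary slackness: mu*(2x + 5y - 25) = 0, mu_x*x = 0, mu_y*y = 0
(0, 0) is infeasible (2*0 + 5*0 < 25), so if mu = 0 stationarity would force x = mu_x/2 >= 0, y = mu_y/2 >= 0 with mu_x*x = mu_y*y = 0, i.e. x = y = 0: contradiction. Hence mu > 0 and 2x + 5y = 25 is active.
Try x > 0, y > 0 (so mu_x = mu_y = 0): x = 2*mu/2, y = 5*mu/2
Substitute: 2*(2*mu/2) + 5*(5*mu/2) = 25
  mu*29/2 = 25 => mu = 50/29
x* = 50/29 > 0, y* = 125/29 > 0, consistent with mu_x = mu_y = 0.
f is convex and the constraints are linear, so this KKT point is the global minimum.
f* = 625/29
Active constraints: 2x + 5y >= 25 (holds with equality, mu = 50/29 > 0); x >= 0 and y >= 0 are inactive (mu_x = mu_y = 0).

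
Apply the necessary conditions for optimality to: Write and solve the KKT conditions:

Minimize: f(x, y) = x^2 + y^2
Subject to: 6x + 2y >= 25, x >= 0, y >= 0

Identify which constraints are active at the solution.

KKT conditions for min x^2 + y^2 s.t. 6x + 2y >= 25, x >= 0, y >= 0:
Stationarity: 2x = mu*6 + mu_x, 2y = mu*2 + mu_y, with mu, mu_x, mu_y >= 0
Complementary slackness: mu*(6x + 2y - 25) = 0, mu_x*x = 0, mu_y*y = 0
(0, 0) is infeasible (6*0 + 2*0 < 25), so if mu = 0 stationarity would force x = mu_x/2 >= 0, y = mu_y/2 >= 0 with mu_x*x = mu_y*y = 0, i.e. x = y = 0: contradiction. Hence mu > 0 and 6x + 2y = 25 is active.
Try x > 0, y > 0 (so mu_x = mu_y = 0): x = 6*mu/2, y = 2*mu/2
Substitute: 6*(6*mu/2) + 2*(2*mu/2) = 25
  mu*40/2 = 25 => mu = 5/4
x* = 15/4 > 0, y* = 5/4 > 0, consistent with mu_x = mu_y = 0.
f is convex and the constraints are linear, so this KKT point is the global minimum.
f* = 125/8
Active constraints: 6x + 2y >= 25 (holds with equality, mu = 5/4 > 0); x >= 0 and y >= 0 are inactive (mu_x = mu_y = 0).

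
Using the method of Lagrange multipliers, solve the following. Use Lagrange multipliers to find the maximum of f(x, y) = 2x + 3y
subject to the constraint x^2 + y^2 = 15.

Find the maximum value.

Set up Lagrange conditions: grad f = lambda * grad g
  2 = 2*lambda*x
  3 = 2*lambda*y
From these: x/y = 2/3, so x = 2t, y = 3t for some t.
Substitute into constraint: (2t)^2 + (3t)^2 = 15
  t^2 * 13 = 15
  t = sqrt(15/13)
Maximum = 2*x + 3*y = (2^2 + 3^2)*t = 13 * sqrt(15/13) = sqrt(195)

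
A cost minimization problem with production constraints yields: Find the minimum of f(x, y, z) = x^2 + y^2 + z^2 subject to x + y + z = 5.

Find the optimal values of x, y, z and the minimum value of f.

Using Lagrange multipliers on f = x^2 + y^2 + z^2 with constraint x + y + z = 5:
Conditions: 2*1*x = lambda, 2*1*y = lambda, 2*1*z = lambda
So x = lambda/2, y = lambda/2, z = lambda/2
Substituting into constraint: lambda * (3/2) = 5
lambda = 10/3
x = 5/3, y = 5/3, z = 5/3
Minimum value = 25/3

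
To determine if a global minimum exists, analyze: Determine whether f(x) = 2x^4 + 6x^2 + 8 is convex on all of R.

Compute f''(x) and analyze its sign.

f(x) = 2x^4 + 6x^2 + 8
f'(x) = 8x^3 + 12x
f''(x) = 24x^2 + 12
f''(x) = 24x^2 + 12 >= 12 > 0 for all x
Therefore, f is convex on R.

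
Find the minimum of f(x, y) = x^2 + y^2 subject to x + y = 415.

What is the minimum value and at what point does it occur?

Substitute y = 415 - x into f(x,y) = x^2 + y^2:
g(x) = x^2 + (415 - x)^2 = 2x^2 - 830x + 172225
g'(x) = 4x - 830 = 0  =>  x = 415/2
y = 415 - 415/2 = 415/2
Minimum value = (415/2)^2 + (415/2)^2 = 172225/2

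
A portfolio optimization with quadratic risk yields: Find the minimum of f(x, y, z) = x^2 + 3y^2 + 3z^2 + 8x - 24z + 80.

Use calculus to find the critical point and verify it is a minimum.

f(x,y,z) = x^2 + 3y^2 + 3z^2 + 8x - 24z + 80
df/dx = 2x + (8) = 0 => x = -4
df/dy = 6y + (0) = 0 => y = 0
df/dz = 6z + (-24) = 0 => z = 4
f(-4,0,4) = 1*(-4)^2 + 3*(0)^2 + 3*(4)^2 + 8*(-4) + -24*(4) + 80 = 16
Hessian is diagonal with entries 2, 6, 6 > 0, confirmed minimum.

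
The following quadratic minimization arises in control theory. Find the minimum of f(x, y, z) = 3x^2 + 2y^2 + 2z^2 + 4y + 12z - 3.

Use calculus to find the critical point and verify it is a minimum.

f(x,y,z) = 3x^2 + 2y^2 + 2z^2 + 4y + 12z - 3
df/dx = 6x + (0) = 0 => x = 0
df/dy = 4y + (4) = 0 => y = -1
df/dz = 4z + (12) = 0 => z = -3
f(0,-1,-3) = 3*(0)^2 + 2*(-1)^2 + 2*(-3)^2 + 4*(-1) + 12*(-3) + -3 = -23
Hessian is diagonal with entries 6, 4, 4 > 0, confirmed minimum.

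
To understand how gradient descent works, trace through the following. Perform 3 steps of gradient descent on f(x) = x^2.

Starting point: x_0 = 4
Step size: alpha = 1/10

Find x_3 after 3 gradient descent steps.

f(x) = x^2, f'(x) = 2x + (0)
Step 1: f'(4) = 8, x_1 = 4 - 1/10 * 8 = 16/5
Step 2: f'(16/5) = 32/5, x_2 = 16/5 - 1/10 * 32/5 = 64/25
Step 3: f'(64/25) = 128/25, x_3 = 64/25 - 1/10 * 128/25 = 256/125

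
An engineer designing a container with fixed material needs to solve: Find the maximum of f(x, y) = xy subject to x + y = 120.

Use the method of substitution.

Substitute y = 120 - x into f(x,y) = xy:
g(x) = x(120 - x) = 120x - x^2
g'(x) = 120 - 2x = 0  =>  x = 60
y = 120 - 60 = 60
Maximum value = 60 * 60 = 3600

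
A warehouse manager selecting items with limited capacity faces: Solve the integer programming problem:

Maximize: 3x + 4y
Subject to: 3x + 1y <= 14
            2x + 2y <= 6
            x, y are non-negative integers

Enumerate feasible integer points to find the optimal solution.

Constraint 1: 3x + 1y <= 14
Constraint 2: 2x + 2y <= 6
Feasible x range (need y >= 0): 0 <= x <= min(14/3, 6/2) => x in {0, ..., 3}.
Enumerate feasible integer points row by row (the coefficient of y is 4 > 0, so for each x the largest feasible y gives the best value):
  x = 0: y <= min((14 - 3*0)/1, (6 - 2*0)/2) => y in {0, ..., 3}; best 3*0 + 4*3 = 12
  x = 1: y <= min((14 - 3*1)/1, (6 - 2*1)/2) => y in {0, ..., 2}; best 3*1 + 4*2 = 11
  x = 2: y <= min((14 - 3*2)/1, (6 - 2*2)/2) => y in {0, ..., 1}; best 3*2 + 4*1 = 10
  x = 3: y <= min((14 - 3*3)/1, (6 - 2*3)/2) => y in {0}; best 3*3 + 4*0 = 9
The maximum 3x + 4y = 12 is achieved at x = 0, y = 3.
Check: 3*0 + 1*3 = 3 <= 14 and 2*0 + 2*3 = 6 <= 6.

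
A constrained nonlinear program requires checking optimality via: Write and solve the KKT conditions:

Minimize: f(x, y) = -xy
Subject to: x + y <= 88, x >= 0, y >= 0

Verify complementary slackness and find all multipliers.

Problem: min -xy s.t. x + y <= 88 (multiplier lambda), x >= 0 (mu_x), y >= 0 (mu_y)
KKT stationarity: -y + lambda - mu_x = 0, -x + lambda - mu_y = 0, with lambda, mu_x, mu_y >= 0
Complementary slackness: lambda*(x + y - 88) = 0, mu_x*x = 0, mu_y*y = 0
If lambda = 0: y = -mu_x <= 0 and x = -mu_y <= 0 force x = y = 0 with f = 0; but x = y = 44 is feasible with f = -1936 < 0, so this is not the minimum. Hence lambda > 0 and x + y = 88.
Try x > 0, y > 0 (so mu_x = mu_y = 0): y = lambda, x = lambda => x = y = lambda
x + y = 88 => 2*lambda = 88 => lambda = 44
x* = y* = 44 > 0, consistent with mu_x = mu_y = 0.
(Any feasible point with x = 0 or y = 0 has f = 0 > -1936, so the minimum is not on those boundaries.)
min(-xy) = -1936 (i.e. max xy = 1936)
Multipliers: lambda = 44, mu_x = 0, mu_y = 0
Complementary slackness: lambda*(x + y - 88) = 44*(44 + 44 - 88) = 0, mu_x*x = 0*44 = 0, mu_y*y = 0*44 = 0. Satisfied.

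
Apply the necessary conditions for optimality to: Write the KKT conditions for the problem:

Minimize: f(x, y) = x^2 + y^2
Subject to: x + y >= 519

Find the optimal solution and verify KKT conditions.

KKT conditions for min x^2 + y^2 s.t. x + y >= 519:
Stationarity: 2x = mu, 2y = mu
So x = y = mu/2.
Complementary slackness: mu*(x + y - 519) = 0
Primal feasibility: x + y >= 519; dual feasibility: mu >= 0
If mu = 0 then x = y = 0, but 0 + 0 < 519 is infeasible, so the constraint is active.
Constraint active: x + y = 2*(mu/2) = 519 => mu = 519
x = y = 519/2, f = 269361/2
Verify: stationarity 2*(519/2) = 519 = mu; primal 519/2 + 519/2 = 519 >= 519; dual mu = 519 >= 0; complementary slackness 519*(519 - 519) = 0. All KKT conditions hold.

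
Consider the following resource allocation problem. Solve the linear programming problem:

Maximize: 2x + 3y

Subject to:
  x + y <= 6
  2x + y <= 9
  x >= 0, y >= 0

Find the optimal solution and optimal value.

Feasible vertices: (0, 0), (0, 6), (3, 3), (9/2, 0)
Objective 2x + 3y at each:
  (0, 0): 0
  (0, 6): 18
  (3, 3): 15
  (9/2, 0): 9
Maximum is 18 at (0, 6).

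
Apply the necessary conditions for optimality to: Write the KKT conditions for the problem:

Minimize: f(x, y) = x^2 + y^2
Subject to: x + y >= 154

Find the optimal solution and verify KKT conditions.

KKT conditions for min x^2 + y^2 s.t. x + y >= 154:
Stationarity: 2x = mu, 2y = mu
So x = y = mu/2.
Complementary slackness: mu*(x + y - 154) = 0
Primal feasibility: x + y >= 154; dual feasibility: mu >= 0
If mu = 0 then x = y = 0, but 0 + 0 < 154 is infeasible, so the constraint is active.
Constraint active: x + y = 2*(mu/2) = 154 => mu = 154
x = y = 77, f = 11858
Verify: stationarity 2*77 = 154 = mu; primal 77 + 77 = 154 >= 154; dual mu = 154 >= 0; complementary slackness 154*(154 - 154) = 0. All KKT conditions hold.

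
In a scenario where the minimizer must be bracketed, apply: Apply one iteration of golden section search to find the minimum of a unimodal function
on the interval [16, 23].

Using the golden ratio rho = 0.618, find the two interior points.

Golden section search on [16, 23].
Golden ratio rho = 0.618 (approx).
Interior points:
  x_1 = 16 + (1-0.618)*7 = 18.6740
  x_2 = 16 + 0.618*7 = 20.3260
Compare f(x_1) and f(x_2) to determine which subinterval to keep.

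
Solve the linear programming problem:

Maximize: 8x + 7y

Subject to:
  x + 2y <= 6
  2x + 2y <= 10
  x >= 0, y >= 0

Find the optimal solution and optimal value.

Feasible vertices: (0, 0), (0, 3), (4, 1), (5, 0)
Objective 8x + 7y at each:
  (0, 0): 0
  (0, 3): 21
  (4, 1): 39
  (5, 0): 40
Maximum is 40 at (5, 0).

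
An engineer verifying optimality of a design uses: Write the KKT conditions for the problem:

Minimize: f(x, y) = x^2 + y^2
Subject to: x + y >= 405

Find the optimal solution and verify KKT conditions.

KKT conditions for min x^2 + y^2 s.t. x + y >= 405:
Stationarity: 2x = mu, 2y = mu
So x = y = mu/2.
Complementary slackness: mu*(x + y - 405) = 0
Primal feasibility: x + y >= 405; dual feasibility: mu >= 0
If mu = 0 then x = y = 0, but 0 + 0 < 405 is infeasible, so the constraint is active.
Constraint active: x + y = 2*(mu/2) = 405 => mu = 405
x = y = 405/2, f = 164025/2
Verify: stationarity 2*(405/2) = 405 = mu; primal 405/2 + 405/2 = 405 >= 405; dual mu = 405 >= 0; complementary slackness 405*(405 - 405) = 0. All KKT conditions hold.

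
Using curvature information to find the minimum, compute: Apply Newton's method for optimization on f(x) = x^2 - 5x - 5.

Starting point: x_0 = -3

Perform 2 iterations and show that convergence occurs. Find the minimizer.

f(x) = x^2 - 5x - 5, f'(x) = 2x + (-5), f''(x) = 2
Step 1: f'(-3) = -11, x_1 = -3 - -11/2 = 5/2
Step 2: f'(5/2) = 0, x_2 = 5/2 (converged)
Newton's method converges in 1 step for quadratics.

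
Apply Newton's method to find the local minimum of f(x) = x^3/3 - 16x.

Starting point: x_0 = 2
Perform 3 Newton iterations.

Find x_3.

f(x) = x^3/3 - 16x
f'(x) = x^2 - 16, f''(x) = 2x
Newton update: x_{n+1} = x_n - (x_n^2 - 16)/(2*x_n)
Step 1: x_0 = 2, f'=-12, f''=4, x_1 = 5
Step 2: x_1 = 5, f'=9, f''=10, x_2 = 41/10
Step 3: x_2 = 41/10, f'=81/100, f''=41/5, x_3 = 3281/820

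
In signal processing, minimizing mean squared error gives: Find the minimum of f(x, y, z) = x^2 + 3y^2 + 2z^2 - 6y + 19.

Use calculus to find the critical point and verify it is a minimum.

f(x,y,z) = x^2 + 3y^2 + 2z^2 - 6y + 19
df/dx = 2x + (0) = 0 => x = 0
df/dy = 6y + (-6) = 0 => y = 1
df/dz = 4z + (0) = 0 => z = 0
f(0,1,0) = 1*(0)^2 + 3*(1)^2 + 2*(0)^2 + -6*(1) + 19 = 16
Hessian is diagonal with entries 2, 6, 4 > 0, confirmed minimum.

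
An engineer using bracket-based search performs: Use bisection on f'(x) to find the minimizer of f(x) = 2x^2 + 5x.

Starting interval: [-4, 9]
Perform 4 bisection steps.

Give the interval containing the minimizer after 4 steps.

Finding critical point of f(x) = 2x^2 + 5x using bisection on f'(x) = 4x + 5.
f'(x) = 0 when x = -5/4.
Starting interval: [-4, 9]
Step 1: mid = 5/2, f'(mid) = 15, new interval = [-4, 5/2]
Step 2: mid = -3/4, f'(mid) = 2, new interval = [-4, -3/4]
Step 3: mid = -19/8, f'(mid) = -9/2, new interval = [-19/8, -3/4]
Step 4: mid = -25/16, f'(mid) = -5/4, new interval = [-25/16, -3/4]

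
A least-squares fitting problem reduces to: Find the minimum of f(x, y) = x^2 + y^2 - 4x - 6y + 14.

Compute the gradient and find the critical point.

f(x,y) = x^2 + y^2 - 4x - 6y + 14
df/dx = 2x + (-4) = 0  =>  x = 2
df/dy = 2y + (-6) = 0  =>  y = 3
f(2, 3) = 1*(2)^2 + 1*(3)^2 + -4*(2) + -6*(3) + 14 = 1
Hessian is diagonal with entries 2, 2 > 0, so this is a minimum.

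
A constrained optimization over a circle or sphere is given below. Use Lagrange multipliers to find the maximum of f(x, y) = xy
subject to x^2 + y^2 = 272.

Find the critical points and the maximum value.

Lagrange conditions: y = 2*lambda*x and x = 2*lambda*y
If x = 0 then y = 0, violating the constraint, so x, y != 0.
Dividing: y/x = x/y => x^2 = y^2 => y = x or y = -x
Constraint: 2x^2 = 272 => x^2 = 136 => x = +/-sqrt(136)
Critical points: (sqrt(136), sqrt(136)), (-sqrt(136), -sqrt(136)), (sqrt(136), -sqrt(136)), (-sqrt(136), sqrt(136))
  y = x:  xy = x^2 = 136  at (sqrt(136), sqrt(136)) and (-sqrt(136), -sqrt(136))
  y = -x: xy = -x^2 = -136 at (sqrt(136), -sqrt(136)) and (-sqrt(136), sqrt(136))
Maximum xy = 136 at (sqrt(136), sqrt(136)) and (-sqrt(136), -sqrt(136))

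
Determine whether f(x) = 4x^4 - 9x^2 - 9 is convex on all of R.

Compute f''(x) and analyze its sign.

f(x) = 4x^4 - 9x^2 - 9
f'(x) = 16x^3 + -18x
f''(x) = 48x^2 + -18
f''(0) = -18 < 0, so not convex near x = 0
Therefore, f is not globally convex on R.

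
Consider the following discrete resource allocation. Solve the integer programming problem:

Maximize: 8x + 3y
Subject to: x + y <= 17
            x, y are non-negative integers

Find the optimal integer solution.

Objective: 8x + 3y, constraint: x + y <= 17
Coefficient of x is 8 >= coefficient of y is 3, so allocate the entire budget to x.
Optimal: x = 17, y = 0, value = 136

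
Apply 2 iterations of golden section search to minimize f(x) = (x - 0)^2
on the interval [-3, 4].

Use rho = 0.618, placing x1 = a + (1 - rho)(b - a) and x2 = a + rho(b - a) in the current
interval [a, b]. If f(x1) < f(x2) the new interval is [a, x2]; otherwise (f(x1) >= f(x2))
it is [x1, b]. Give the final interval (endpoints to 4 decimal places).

Golden section search for min of f(x) = (x - 0)^2 on [-3, 4].
Each step: x1 = a + (1 - rho)(b - a), x2 = a + rho(b - a); if f(x1) < f(x2) keep [a, x2], otherwise keep [x1, b].
Step 1: [-3.0000, 4.0000], x1=-0.3260 (f=0.1063), x2=1.3260 (f=1.7583); f(x1) < f(x2) => keep [-3.0000, 1.3260]
Step 2: [-3.0000, 1.3260], x1=-1.3475 (f=1.8157), x2=-0.3265 (f=0.1066); f(x1) > f(x2) => keep [-1.3475, 1.3260]
Final interval: [-1.3475, 1.3260]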